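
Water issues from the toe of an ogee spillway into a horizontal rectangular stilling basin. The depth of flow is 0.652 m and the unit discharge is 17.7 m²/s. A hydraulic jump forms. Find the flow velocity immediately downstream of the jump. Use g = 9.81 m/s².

V₁ = q/y₁ = 17.7/0.652 = 27.1 m/s. Fr₁ = V₁/√(g·y₁) = 27.1/√(9.81×0.652) = 10.7.
Bélanger equation: y₂/y₁ = ½[√(1 + 8Fr₁²) − 1] = ½[√922.8 − 1] = 14.7.
y₂ = 14.7 × 0.652 = 9.58 m.
V₂ = q/y₂ = 17.7/9.58 = 1.85 m/s.

V₂ = 1.85 m/s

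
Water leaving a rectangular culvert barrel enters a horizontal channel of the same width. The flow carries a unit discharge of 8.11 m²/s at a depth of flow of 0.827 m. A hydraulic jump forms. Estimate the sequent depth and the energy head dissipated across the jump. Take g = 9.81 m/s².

y₂ = 3.63 m; ΔE = 1.84 m

V₁ = q/y₁ = 8.11/0.827 = 9.81 m/s. Fr₁ = V₁/√(g·y₁) = 9.81/√(9.81×0.827) = 3.44.
From the momentum equation for a rectangular channel, y₂/y₁ = ½[√(1 + 8Fr₁²) − 1] = ½[√95.83 − 1] = 4.39.
y₂ = 4.39 × 0.827 = 3.63 m.
V₂ = q/y₂ = 8.11/3.63 = 2.23 m/s. E₁ = y₁ + V₁²/2g = 5.73 m; E₂ = y₂ + V₂²/2g = 3.89 m. ΔE = E₁ − E₂ = 1.84 m.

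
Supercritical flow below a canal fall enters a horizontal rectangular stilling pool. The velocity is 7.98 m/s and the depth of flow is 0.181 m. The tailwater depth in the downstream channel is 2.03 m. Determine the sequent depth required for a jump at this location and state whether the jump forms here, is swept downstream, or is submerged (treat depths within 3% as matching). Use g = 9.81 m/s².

y₂ = 1.45 m; the jump is submerged

Fr₁ = V₁/√(g·y₁) = 7.98/√(9.81×0.181) = 5.99.
Sequent-depth ratio: y₂/y₁ = ½[√(1 + 8Fr₁²) − 1] = ½[√287.9 − 1] = 7.98.
y₂ = 7.98 × 0.181 = 1.45 m.
Tailwater y_tw = 2.03 m: y_tw > y₂, so the jump is submerged.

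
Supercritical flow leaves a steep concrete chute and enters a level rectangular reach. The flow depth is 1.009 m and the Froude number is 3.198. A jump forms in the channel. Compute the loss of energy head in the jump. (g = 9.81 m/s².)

ΔE = 1.767 m

Fr₁ = 3.198 (given).
Bélanger equation: y₂/y₁ = ½[√(1 + 8Fr₁²) − 1] = ½[√82.818 − 1] = 4.050.
y₂ = 4.050 × 1.009 = 4.087 m.
V₁ = Fr₁·√(g·y₁) = 3.198×√(9.81×1.009) = 10.06 m/s; q = V₁·y₁ = 10.15 m²/s. V₂ = q/y₂ = 10.15/4.087 = 2.484 m/s. E₁ = y₁ + V₁²/2g = 6.169 m; E₂ = y₂ + V₂²/2g = 4.401 m. ΔE = E₁ − E₂ = 1.767 m.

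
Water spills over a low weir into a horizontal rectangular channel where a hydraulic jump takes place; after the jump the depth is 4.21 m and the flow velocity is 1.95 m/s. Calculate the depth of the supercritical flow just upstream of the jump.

y₁ = 0.669 m

Fr₂ = V₂/√(g·y₂) = 1.95/√(9.81×4.21) = 0.303.
Since the conjugate-depth ratio holds either way, y₁/y₂ = ½[√(1 + 8Fr₂²) − 1] = ½[√1.737 − 1] = 0.159.
y₁ = 0.159 × 4.21 = 0.669 m.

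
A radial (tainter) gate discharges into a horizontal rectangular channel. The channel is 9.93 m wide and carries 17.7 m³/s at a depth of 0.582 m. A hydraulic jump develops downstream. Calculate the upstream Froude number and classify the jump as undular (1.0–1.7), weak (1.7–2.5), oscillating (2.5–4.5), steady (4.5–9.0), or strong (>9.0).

Fr₁ = 1.28; undular jump

q = Q/b = 17.7/9.93 = 1.78 m²/s; V₁ = q/y₁ = 3.06 m/s. Fr₁ = V₁/√(g·y₁) = 1.28.
Fr₁ = 1.28 lies in the undular range.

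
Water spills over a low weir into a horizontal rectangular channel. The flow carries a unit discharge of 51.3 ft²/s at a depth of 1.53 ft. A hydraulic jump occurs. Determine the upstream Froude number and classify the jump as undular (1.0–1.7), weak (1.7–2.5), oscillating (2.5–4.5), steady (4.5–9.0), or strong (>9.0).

Fr₁ = 4.78; steady jump

V₁ = q/y₁ = 51.3/1.53 = 33.5 ft/s. Fr₁ = V₁/√(g·y₁) = 33.5/√(32.2×1.53) = 4.78.
Fr₁ = 4.78 lies in the steady range.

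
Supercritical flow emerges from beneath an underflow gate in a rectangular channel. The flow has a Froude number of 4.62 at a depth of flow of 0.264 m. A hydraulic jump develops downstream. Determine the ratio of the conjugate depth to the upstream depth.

y₂/y₁ = 6.05

Fr₁ = 4.62 (given).
Sequent-depth ratio: y₂/y₁ = ½[√(1 + 8Fr₁²) − 1] = ½[√171.8 − 1] = 6.05.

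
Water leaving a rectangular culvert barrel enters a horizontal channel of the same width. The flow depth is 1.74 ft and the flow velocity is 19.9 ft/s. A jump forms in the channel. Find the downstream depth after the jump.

Fr₁ = V₁/√(g·y₁) = 19.9/√(32.2×1.74) = 2.66.
Sequent-depth ratio: y₂/y₁ = ½[√(1 + 8Fr₁²) − 1] = ½[√57.54 − 1] = 3.29.
y₂ = 3.29 × 1.74 = 5.73 ft.

y₂ = 5.73 ft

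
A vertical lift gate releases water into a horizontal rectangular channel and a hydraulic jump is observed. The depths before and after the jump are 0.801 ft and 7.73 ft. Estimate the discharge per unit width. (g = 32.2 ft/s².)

q = 29.2 ft²/s

For a rectangular channel the momentum equation gives q² = ½·g·y₁·y₂·(y₁ + y₂) = ½×32.2×0.801×7.73×8.53 = 850.
q = √850 = 29.2 ft²/s.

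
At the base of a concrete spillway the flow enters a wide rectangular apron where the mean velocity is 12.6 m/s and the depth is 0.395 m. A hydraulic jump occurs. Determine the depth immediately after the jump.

Fr₁ = V₁/√(g·y₁) = 12.6/√(9.81×0.395) = 6.40.
By Bélanger, y₂/y₁ = ½[√(1 + 8Fr₁²) − 1] = ½[√328.8 − 1] = 8.57.
y₂ = 8.57 × 0.395 = 3.38 m.

y₂ = 3.38 m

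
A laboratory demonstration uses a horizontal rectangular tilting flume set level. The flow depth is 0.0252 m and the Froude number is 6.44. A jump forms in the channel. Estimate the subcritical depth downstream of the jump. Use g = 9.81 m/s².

y₂ = 0.217 m

Fr₁ = 6.44 (given).
From the momentum equation for a rectangular channel, y₂/y₁ = ½[√(1 + 8Fr₁²) − 1] = ½[√332.8 − 1] = 8.62.
y₂ = 8.62 × 0.0252 = 0.217 m.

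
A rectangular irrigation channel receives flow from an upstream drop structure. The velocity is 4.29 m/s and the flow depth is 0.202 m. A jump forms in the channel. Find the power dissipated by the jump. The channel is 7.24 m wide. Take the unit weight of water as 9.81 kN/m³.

Fr₁ = V₁/√(g·y₁) = 4.29/√(9.81×0.202) = 3.05.
Conjugate-depth relation: y₂/y₁ = ½[√(1 + 8Fr₁²) − 1] = ½[√75.30 − 1] = 3.84.
y₂ = 3.84 × 0.202 = 0.775 m.
Head loss: ΔE = (y₂ − y₁)³/(4y₁y₂) = (0.775 − 0.202)³/(4×0.202×0.775) = 0.189/0.627 = 0.301 m.
q = V₁·y₁ = 4.29 × 0.202 = 0.867 m²/s. Q = q·b = 0.867 × 7.24 = 6.27 m³/s. P = γ·Q·ΔE = 9.81 × 6.27 × 0.301 = 18.5 kW.

P = 18.5 kW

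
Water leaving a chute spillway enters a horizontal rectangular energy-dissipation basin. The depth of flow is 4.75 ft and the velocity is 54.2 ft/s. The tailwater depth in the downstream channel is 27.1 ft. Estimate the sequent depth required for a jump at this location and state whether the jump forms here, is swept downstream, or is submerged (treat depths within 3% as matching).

Fr₁ = V₁/√(g·y₁) = 54.2/√(32.2×4.75) = 4.38.
From the momentum equation for a rectangular channel, y₂/y₁ = ½[√(1 + 8Fr₁²) − 1] = ½[√154.7 − 1] = 5.72.
y₂ = 5.72 × 4.75 = 27.2 ft.
Tailwater y_tw = 27.1 ft: y_tw ≈ y₂, so the jump forms here.

y₂ = 27.2 ft; the jump forms here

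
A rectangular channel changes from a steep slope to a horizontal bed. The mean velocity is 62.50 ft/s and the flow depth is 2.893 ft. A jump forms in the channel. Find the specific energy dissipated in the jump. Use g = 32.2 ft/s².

ΔE = 37.66 ft

Fr₁ = V₁/√(g·y₁) = 62.50/√(32.2×2.893) = 6.476.
Bélanger equation: y₂/y₁ = ½[√(1 + 8Fr₁²) − 1] = ½[√336.46 − 1] = 8.671.
y₂ = 8.671 × 2.893 = 25.09 ft.
Head loss: ΔE = (y₂ − y₁)³/(4y₁y₂) = (25.09 − 2.893)³/(4×2.893×25.09) = 10932/290.3 = 37.66 ft.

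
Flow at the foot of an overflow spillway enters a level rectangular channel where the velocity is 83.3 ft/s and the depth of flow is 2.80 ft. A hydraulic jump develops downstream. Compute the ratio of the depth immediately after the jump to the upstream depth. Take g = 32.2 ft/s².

Fr₁ = V₁/√(g·y₁) = 83.3/√(32.2×2.80) = 8.77.
Bélanger equation: y₂/y₁ = ½[√(1 + 8Fr₁²) − 1] = ½[√616.7 − 1] = 11.9.

y₂/y₁ = 11.9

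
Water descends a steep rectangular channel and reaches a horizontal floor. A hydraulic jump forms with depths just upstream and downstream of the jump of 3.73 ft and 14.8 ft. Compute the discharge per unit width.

q = 128 ft²/s

For a rectangular channel the momentum equation gives q² = ½·g·y₁·y₂·(y₁ + y₂) = ½×32.2×3.73×14.8×18.5 = 16469.
q = √16469 = 128 ft²/s.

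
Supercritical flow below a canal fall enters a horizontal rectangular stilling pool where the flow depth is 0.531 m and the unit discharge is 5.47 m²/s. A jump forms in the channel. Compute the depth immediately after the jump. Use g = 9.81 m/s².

V₁ = q/y₁ = 5.47/0.531 = 10.3 m/s. Fr₁ = V₁/√(g·y₁) = 10.3/√(9.81×0.531) = 4.51.
By Bélanger, y₂/y₁ = ½[√(1 + 8Fr₁²) − 1] = ½[√164.0 − 1] = 5.90.
y₂ = 5.90 × 0.531 = 3.13 m.

y₂ = 3.13 m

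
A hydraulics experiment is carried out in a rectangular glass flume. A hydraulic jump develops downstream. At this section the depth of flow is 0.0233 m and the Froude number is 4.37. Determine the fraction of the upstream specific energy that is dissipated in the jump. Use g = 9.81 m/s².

Fr₁ = 4.37 (given).
Bélanger equation: y₂/y₁ = ½[√(1 + 8Fr₁²) − 1] = ½[√153.8 − 1] = 5.70.
y₂ = 5.70 × 0.0233 = 0.133 m.
E₁ = y₁(1 + Fr₁²/2) = 0.0233×(1 + 4.37²/2) = 0.246 m. ΔE = (y₂ − y₁)³/(4y₁y₂) = 0.106 m. ΔE/E₁ = 0.106/0.246 = 0.432.

ΔE/E₁ = 0.432 (43.2%)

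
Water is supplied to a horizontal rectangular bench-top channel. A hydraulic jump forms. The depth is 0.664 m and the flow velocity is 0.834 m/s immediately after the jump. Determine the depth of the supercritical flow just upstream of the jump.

y₁ = 0.120 m

Fr₂ = V₂/√(g·y₂) = 0.834/√(9.81×0.664) = 0.327.
Applying the sequent-depth relation in reverse, y₁/y₂ = ½[√(1 + 8Fr₂²) − 1] = ½[√1.854 − 1] = 0.181.
y₁ = 0.181 × 0.664 = 0.120 m.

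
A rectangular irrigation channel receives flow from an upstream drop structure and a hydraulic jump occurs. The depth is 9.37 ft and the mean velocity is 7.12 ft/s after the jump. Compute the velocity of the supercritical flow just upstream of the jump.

V₁ = 26.8 ft/s

Fr₂ = V₂/√(g·y₂) = 7.12/√(32.2×9.37) = 0.410.
The Bélanger relation is symmetric: y₁/y₂ = ½[√(1 + 8Fr₂²) − 1] = ½[√2.344 − 1] = 0.266.
y₁ = 0.266 × 9.37 = 2.49 ft.
V₁ = q/y₁ = 66.7/2.49 = 26.8 ft/s.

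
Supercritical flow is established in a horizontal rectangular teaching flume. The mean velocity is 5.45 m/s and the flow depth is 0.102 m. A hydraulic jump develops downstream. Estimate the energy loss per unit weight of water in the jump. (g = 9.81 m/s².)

ΔE = 0.850 m

Fr₁ = V₁/√(g·y₁) = 5.45/√(9.81×0.102) = 5.45.
From the momentum equation for a rectangular channel, y₂/y₁ = ½[√(1 + 8Fr₁²) − 1] = ½[√238.5 − 1] = 7.22.
y₂ = 7.22 × 0.102 = 0.737 m.
q = V₁·y₁ = 5.45 × 0.102 = 0.556 m²/s. V₂ = q/y₂ = 0.556/0.737 = 0.755 m/s. E₁ = y₁ + V₁²/2g = 1.62 m; E₂ = y₂ + V₂²/2g = 0.766 m. ΔE = E₁ − E₂ = 0.850 m.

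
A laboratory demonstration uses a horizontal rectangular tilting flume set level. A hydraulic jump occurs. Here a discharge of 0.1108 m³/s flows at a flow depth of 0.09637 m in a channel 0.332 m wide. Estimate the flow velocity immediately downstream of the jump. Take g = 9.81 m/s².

V₂ = 0.7592 m/s

q = Q/b = 0.1108/0.332 = 0.3337 m²/s; V₁ = q/y₁ = 3.463 m/s. Fr₁ = V₁/√(g·y₁) = 3.562.
By Bélanger, y₂/y₁ = ½[√(1 + 8Fr₁²) − 1] = ½[√102.48 − 1] = 4.562.
y₂ = 4.562 × 0.09637 = 0.4396 m.
V₂ = q/y₂ = 0.3337/0.4396 = 0.7592 m/s.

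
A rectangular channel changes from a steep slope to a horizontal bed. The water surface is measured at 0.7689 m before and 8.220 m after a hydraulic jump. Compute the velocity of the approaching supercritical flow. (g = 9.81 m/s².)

For a rectangular channel the momentum equation gives q² = ½·g·y₁·y₂·(y₁ + y₂) = ½×9.81×0.7689×8.220×8.989 = 278.7.
q = √278.7 = 16.69 m²/s.
V₁ = q/y₁ = 16.69/0.7689 = 21.71 m/s.

V₁ = 21.71 m/s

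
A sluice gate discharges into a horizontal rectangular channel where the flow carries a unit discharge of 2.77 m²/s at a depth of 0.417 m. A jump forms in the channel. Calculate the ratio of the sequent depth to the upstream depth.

V₁ = q/y₁ = 2.77/0.417 = 6.64 m/s. Fr₁ = V₁/√(g·y₁) = 6.64/√(9.81×0.417) = 3.28.
From the momentum equation for a rectangular channel, y₂/y₁ = ½[√(1 + 8Fr₁²) − 1] = ½[√87.29 − 1] = 4.17.

y₂/y₁ = 4.17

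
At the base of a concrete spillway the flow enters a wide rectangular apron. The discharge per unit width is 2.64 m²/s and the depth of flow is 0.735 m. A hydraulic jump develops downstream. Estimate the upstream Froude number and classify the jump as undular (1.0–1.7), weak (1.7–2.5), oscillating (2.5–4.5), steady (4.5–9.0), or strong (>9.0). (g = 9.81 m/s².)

V₁ = q/y₁ = 2.64/0.735 = 3.59 m/s. Fr₁ = V₁/√(g·y₁) = 3.59/√(9.81×0.735) = 1.34.
Fr₁ = 1.34 lies in the undular range.

Fr₁ = 1.34; undular jump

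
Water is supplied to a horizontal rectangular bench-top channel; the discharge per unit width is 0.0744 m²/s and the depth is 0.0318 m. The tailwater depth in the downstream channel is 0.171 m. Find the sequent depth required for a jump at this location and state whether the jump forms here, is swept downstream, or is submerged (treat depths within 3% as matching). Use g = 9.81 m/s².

V₁ = q/y₁ = 0.0744/0.0318 = 2.34 m/s. Fr₁ = V₁/√(g·y₁) = 2.34/√(9.81×0.0318) = 4.19.
Sequent-depth ratio: y₂/y₁ = ½[√(1 + 8Fr₁²) − 1] = ½[√141.4 − 1] = 5.45.
y₂ = 5.45 × 0.0318 = 0.173 m.
Tailwater y_tw = 0.171 m: y_tw ≈ y₂, so the jump forms here.

y₂ = 0.173 m; the jump forms here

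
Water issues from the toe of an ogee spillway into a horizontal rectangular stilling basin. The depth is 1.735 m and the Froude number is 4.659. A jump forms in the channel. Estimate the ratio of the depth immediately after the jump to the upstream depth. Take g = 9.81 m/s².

Fr₁ = 4.659 (given).
Conjugate-depth relation: y₂/y₁ = ½[√(1 + 8Fr₁²) − 1] = ½[√174.65 − 1] = 6.108.

y₂/y₁ = 6.108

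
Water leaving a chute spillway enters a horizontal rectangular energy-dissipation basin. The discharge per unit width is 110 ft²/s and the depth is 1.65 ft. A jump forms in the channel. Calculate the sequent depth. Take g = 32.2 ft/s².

y₂ = 20.5 ft

V₁ = q/y₁ = 110/1.65 = 66.7 ft/s. Fr₁ = V₁/√(g·y₁) = 66.7/√(32.2×1.65) = 9.15.
By Bélanger, y₂/y₁ = ½[√(1 + 8Fr₁²) − 1] = ½[√670.2 − 1] = 12.4.
y₂ = 12.4 × 1.65 = 20.5 ft.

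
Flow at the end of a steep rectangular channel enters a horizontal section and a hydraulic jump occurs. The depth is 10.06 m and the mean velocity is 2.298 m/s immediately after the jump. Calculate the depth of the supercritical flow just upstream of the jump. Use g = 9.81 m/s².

Fr₂ = V₂/√(g·y₂) = 2.298/√(9.81×10.06) = 0.2313.
Since the conjugate-depth ratio holds either way, y₁/y₂ = ½[√(1 + 8Fr₂²) − 1] = ½[√1.4281 − 1] = 0.09751.
y₁ = 0.09751 × 10.06 = 0.9810 m.

y₁ = 0.9810 m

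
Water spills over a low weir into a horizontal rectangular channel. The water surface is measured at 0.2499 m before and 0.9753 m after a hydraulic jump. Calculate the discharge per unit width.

For a rectangular channel the momentum equation gives q² = ½·g·y₁·y₂·(y₁ + y₂) = ½×9.81×0.2499×0.9753×1.225 = 1.465.
q = √1.465 = 1.210 m²/s.

q = 1.210 m²/s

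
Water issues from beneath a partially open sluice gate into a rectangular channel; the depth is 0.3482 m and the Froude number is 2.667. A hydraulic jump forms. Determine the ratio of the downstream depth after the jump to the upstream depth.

y₂/y₁ = 3.305

Fr₁ = 2.667 (given).
Bélanger equation: y₂/y₁ = ½[√(1 + 8Fr₁²) − 1] = ½[√57.903 − 1] = 3.305.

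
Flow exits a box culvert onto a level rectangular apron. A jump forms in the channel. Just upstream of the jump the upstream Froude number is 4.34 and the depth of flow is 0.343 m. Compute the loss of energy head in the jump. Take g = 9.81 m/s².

ΔE = 1.53 m

Fr₁ = 4.34 (given).
Sequent-depth ratio: y₂/y₁ = ½[√(1 + 8Fr₁²) − 1] = ½[√151.7 − 1] = 5.66.
y₂ = 5.66 × 0.343 = 1.94 m.
V₁ = Fr₁·√(g·y₁) = 4.34×√(9.81×0.343) = 7.96 m/s; q = V₁·y₁ = 2.73 m²/s. V₂ = q/y₂ = 2.73/1.94 = 1.41 m/s. E₁ = y₁ + V₁²/2g = 3.57 m; E₂ = y₂ + V₂²/2g = 2.04 m. ΔE = E₁ − E₂ = 1.53 m.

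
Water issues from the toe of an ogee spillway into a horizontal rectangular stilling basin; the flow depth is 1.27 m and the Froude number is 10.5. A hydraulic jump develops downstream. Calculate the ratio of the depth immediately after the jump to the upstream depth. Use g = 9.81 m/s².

y₂/y₁ = 14.4

Fr₁ = 10.5 (given).
By Bélanger, y₂/y₁ = ½[√(1 + 8Fr₁²) − 1] = ½[√883.0 − 1] = 14.4.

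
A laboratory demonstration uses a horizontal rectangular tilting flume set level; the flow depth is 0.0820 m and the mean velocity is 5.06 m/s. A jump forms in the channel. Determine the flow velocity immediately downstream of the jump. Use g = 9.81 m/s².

Fr₁ = V₁/√(g·y₁) = 5.06/√(9.81×0.0820) = 5.64.
Conjugate-depth relation: y₂/y₁ = ½[√(1 + 8Fr₁²) − 1] = ½[√255.6 − 1] = 7.49.
y₂ = 7.49 × 0.0820 = 0.615 m.
q = V₁·y₁ = 5.06 × 0.0820 = 0.415 m²/s.
V₂ = q/y₂ = 0.415/0.615 = 0.675 m/s.

V₂ = 0.675 m/s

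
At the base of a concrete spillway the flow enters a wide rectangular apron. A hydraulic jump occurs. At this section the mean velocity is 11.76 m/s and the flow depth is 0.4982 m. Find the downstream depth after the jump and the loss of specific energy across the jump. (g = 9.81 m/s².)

y₂ = 3.507 m; ΔE = 3.898 m

Fr₁ = V₁/√(g·y₁) = 11.76/√(9.81×0.4982) = 5.320.
Sequent-depth ratio: y₂/y₁ = ½[√(1 + 8Fr₁²) − 1] = ½[√227.38 − 1] = 7.040.
y₂ = 7.040 × 0.4982 = 3.507 m.
q = V₁·y₁ = 11.76 × 0.4982 = 5.859 m²/s. V₂ = q/y₂ = 5.859/3.507 = 1.671 m/s. E₁ = y₁ + V₁²/2g = 7.547 m; E₂ = y₂ + V₂²/2g = 3.649 m. ΔE = E₁ − E₂ = 3.898 m.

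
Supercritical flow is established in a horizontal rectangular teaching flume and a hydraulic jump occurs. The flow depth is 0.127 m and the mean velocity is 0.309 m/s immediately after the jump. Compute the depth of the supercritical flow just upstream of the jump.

Fr₂ = V₂/√(g·y₂) = 0.309/√(9.81×0.127) = 0.277.
From the momentum equation (using Fr₂), y₁/y₂ = ½[√(1 + 8Fr₂²) − 1] = ½[√1.613 − 1] = 0.135.
y₁ = 0.135 × 0.127 = 0.0172 m.

y₁ = 0.0172 m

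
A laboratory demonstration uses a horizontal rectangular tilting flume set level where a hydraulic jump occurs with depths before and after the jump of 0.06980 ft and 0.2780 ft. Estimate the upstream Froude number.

Fr₁ = 3.150

For a rectangular channel the momentum equation gives q² = ½·g·y₁·y₂·(y₁ + y₂) = ½×32.2×0.06980×0.2780×0.3478 = 0.1087.
q = √0.1087 = 0.3296 ft²/s.
V₁ = q/y₁ = 4.723 ft/s; Fr₁ = V₁/√(g·y₁) = 3.150.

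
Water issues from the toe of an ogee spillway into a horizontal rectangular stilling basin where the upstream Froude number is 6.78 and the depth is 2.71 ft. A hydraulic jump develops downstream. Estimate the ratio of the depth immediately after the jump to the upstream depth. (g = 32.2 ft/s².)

y₂/y₁ = 9.10

Fr₁ = 6.78 (given).
Sequent-depth ratio: y₂/y₁ = ½[√(1 + 8Fr₁²) − 1] = ½[√368.7 − 1] = 9.10.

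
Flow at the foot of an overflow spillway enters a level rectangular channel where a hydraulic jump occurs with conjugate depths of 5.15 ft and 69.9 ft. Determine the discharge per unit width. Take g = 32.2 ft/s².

q = 660 ft²/s

For a rectangular channel the momentum equation gives q² = ½·g·y₁·y₂·(y₁ + y₂) = ½×32.2×5.15×69.9×75.1 = 434972.
q = √434972 = 660 ft²/s.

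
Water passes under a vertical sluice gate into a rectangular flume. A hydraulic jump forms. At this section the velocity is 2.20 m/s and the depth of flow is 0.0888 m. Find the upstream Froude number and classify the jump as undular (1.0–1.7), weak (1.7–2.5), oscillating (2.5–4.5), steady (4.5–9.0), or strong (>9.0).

Fr₁ = 2.36; weak jump

Fr₁ = V₁/√(g·y₁) = 2.20/√(9.81×0.0888) = 2.36.
Fr₁ = 2.36 lies in the weak range.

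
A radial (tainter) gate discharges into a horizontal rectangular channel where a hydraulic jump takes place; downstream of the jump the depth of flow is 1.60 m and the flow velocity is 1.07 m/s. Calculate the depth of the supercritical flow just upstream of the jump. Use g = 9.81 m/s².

y₁ = 0.207 m

Fr₂ = V₂/√(g·y₂) = 1.07/√(9.81×1.60) = 0.270.
From the momentum equation (using Fr₂), y₁/y₂ = ½[√(1 + 8Fr₂²) − 1] = ½[√1.584 − 1] = 0.129.
y₁ = 0.129 × 1.60 = 0.207 m.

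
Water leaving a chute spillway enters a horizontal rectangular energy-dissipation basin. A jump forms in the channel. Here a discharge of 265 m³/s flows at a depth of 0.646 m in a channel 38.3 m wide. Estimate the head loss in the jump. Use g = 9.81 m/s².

q = Q/b = 265/38.3 = 6.92 m²/s; V₁ = q/y₁ = 10.7 m/s. Fr₁ = V₁/√(g·y₁) = 4.25.
Conjugate-depth relation: y₂/y₁ = ½[√(1 + 8Fr₁²) − 1] = ½[√145.8 − 1] = 5.54.
y₂ = 5.54 × 0.646 = 3.58 m.
Head loss: ΔE = (y₂ − y₁)³/(4y₁y₂) = (3.58 − 0.646)³/(4×0.646×3.58) = 25.2/9.24 = 2.72 m.

ΔE = 2.72 m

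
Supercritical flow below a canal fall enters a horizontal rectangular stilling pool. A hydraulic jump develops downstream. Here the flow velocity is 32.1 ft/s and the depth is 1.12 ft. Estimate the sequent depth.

Fr₁ = V₁/√(g·y₁) = 32.1/√(32.2×1.12) = 5.35.
Conjugate-depth relation: y₂/y₁ = ½[√(1 + 8Fr₁²) − 1] = ½[√229.6 − 1] = 7.08.
y₂ = 7.08 × 1.12 = 7.92 ft.

y₂ = 7.92 ft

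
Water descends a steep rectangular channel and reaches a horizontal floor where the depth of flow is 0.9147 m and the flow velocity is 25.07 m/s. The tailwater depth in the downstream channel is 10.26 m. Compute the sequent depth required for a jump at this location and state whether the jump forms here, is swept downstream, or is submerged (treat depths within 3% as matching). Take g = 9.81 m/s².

y₂ = 10.38 m; the jump forms here

Fr₁ = V₁/√(g·y₁) = 25.07/√(9.81×0.9147) = 8.369.
From the momentum equation for a rectangular channel, y₂/y₁ = ½[√(1 + 8Fr₁²) − 1] = ½[√561.34 − 1] = 11.35.
y₂ = 11.35 × 0.9147 = 10.38 m.
Tailwater y_tw = 10.26 m: y_tw ≈ y₂, so the jump forms here.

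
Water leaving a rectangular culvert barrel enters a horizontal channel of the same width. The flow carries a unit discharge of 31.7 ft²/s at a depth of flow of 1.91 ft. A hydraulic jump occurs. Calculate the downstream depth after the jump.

V₁ = q/y₁ = 31.7/1.91 = 16.6 ft/s. Fr₁ = V₁/√(g·y₁) = 16.6/√(32.2×1.91) = 2.12.
From the momentum equation for a rectangular channel, y₂/y₁ = ½[√(1 + 8Fr₁²) − 1] = ½[√36.83 − 1] = 2.53.
y₂ = 2.53 × 1.91 = 4.84 ft.

y₂ = 4.84 ft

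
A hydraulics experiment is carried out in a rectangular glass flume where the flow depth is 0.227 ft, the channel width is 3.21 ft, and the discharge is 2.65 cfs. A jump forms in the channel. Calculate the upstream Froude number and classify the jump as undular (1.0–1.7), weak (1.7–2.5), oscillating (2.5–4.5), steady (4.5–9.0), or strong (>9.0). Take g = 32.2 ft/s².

q = Q/b = 2.65/3.21 = 0.826 ft²/s; V₁ = q/y₁ = 3.64 ft/s. Fr₁ = V₁/√(g·y₁) = 1.35.
Fr₁ = 1.35 lies in the undular range.

Fr₁ = 1.35; undular jump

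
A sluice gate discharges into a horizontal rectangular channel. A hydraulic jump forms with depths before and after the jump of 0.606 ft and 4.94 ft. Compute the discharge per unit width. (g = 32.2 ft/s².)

For a rectangular channel the momentum equation gives q² = ½·g·y₁·y₂·(y₁ + y₂) = ½×32.2×0.606×4.94×5.55 = 267.
q = √267 = 16.3 ft²/s.

q = 16.3 ft²/s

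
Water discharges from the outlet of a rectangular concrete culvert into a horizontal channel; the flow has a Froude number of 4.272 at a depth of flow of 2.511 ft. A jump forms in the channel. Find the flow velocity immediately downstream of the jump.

Fr₁ = 4.272 (given).
From the momentum equation for a rectangular channel, y₂/y₁ = ½[√(1 + 8Fr₁²) − 1] = ½[√147.00 − 1] = 5.562.
y₂ = 5.562 × 2.511 = 13.97 ft.
V₁ = Fr₁·√(g·y₁) = 4.272×√(32.2×2.511) = 38.41 ft/s; q = V₁·y₁ = 96.46 ft²/s.
V₂ = q/y₂ = 96.46/13.97 = 6.906 ft/s.

V₂ = 6.906 ft/s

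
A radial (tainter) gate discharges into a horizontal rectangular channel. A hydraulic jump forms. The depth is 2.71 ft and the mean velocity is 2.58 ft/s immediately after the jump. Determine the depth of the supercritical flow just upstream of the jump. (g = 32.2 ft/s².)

y₁ = 0.364 ft

Fr₂ = V₂/√(g·y₂) = 2.58/√(32.2×2.71) = 0.276.
Since the conjugate-depth ratio holds either way, y₁/y₂ = ½[√(1 + 8Fr₂²) − 1] = ½[√1.610 − 1] = 0.134.
y₁ = 0.134 × 2.71 = 0.364 ft.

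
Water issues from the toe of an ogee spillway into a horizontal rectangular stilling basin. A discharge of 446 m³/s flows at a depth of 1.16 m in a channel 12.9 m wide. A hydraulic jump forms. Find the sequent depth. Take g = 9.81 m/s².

q = Q/b = 446/12.9 = 34.6 m²/s; V₁ = q/y₁ = 29.8 m/s. Fr₁ = V₁/√(g·y₁) = 8.84.
By Bélanger, y₂/y₁ = ½[√(1 + 8Fr₁²) − 1] = ½[√625.5 − 1] = 12.0.
y₂ = 12.0 × 1.16 = 13.9 m.

y₂ = 13.9 m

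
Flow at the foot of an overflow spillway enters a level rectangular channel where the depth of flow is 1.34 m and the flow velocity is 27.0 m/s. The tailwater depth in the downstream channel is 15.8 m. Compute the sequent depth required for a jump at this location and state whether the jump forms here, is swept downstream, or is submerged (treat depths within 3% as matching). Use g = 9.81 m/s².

Fr₁ = V₁/√(g·y₁) = 27.0/√(9.81×1.34) = 7.45.
Sequent-depth ratio: y₂/y₁ = ½[√(1 + 8Fr₁²) − 1] = ½[√444.7 − 1] = 10.0.
y₂ = 10.0 × 1.34 = 13.5 m.
Tailwater y_tw = 15.8 m: y_tw > y₂, so the jump is submerged.

y₂ = 13.5 m; the jump is submerged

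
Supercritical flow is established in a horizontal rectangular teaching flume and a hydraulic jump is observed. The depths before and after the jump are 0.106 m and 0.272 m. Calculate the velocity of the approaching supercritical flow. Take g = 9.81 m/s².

V₁ = 2.18 m/s

For a rectangular channel the momentum equation gives q² = ½·g·y₁·y₂·(y₁ + y₂) = ½×9.81×0.106×0.272×0.378 = 0.0535.
q = √0.0535 = 0.231 m²/s.
V₁ = q/y₁ = 0.231/0.106 = 2.18 m/s.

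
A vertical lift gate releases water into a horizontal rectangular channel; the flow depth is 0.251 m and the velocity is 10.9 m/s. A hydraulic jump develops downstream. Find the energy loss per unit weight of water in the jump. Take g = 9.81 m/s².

ΔE = 3.89 m

Fr₁ = V₁/√(g·y₁) = 10.9/√(9.81×0.251) = 6.95.
Bélanger equation: y₂/y₁ = ½[√(1 + 8Fr₁²) − 1] = ½[√387.0 − 1] = 9.34.
y₂ = 9.34 × 0.251 = 2.34 m.
q = V₁·y₁ = 10.9 × 0.251 = 2.74 m²/s. V₂ = q/y₂ = 2.74/2.34 = 1.17 m/s. E₁ = y₁ + V₁²/2g = 6.31 m; E₂ = y₂ + V₂²/2g = 2.41 m. ΔE = E₁ − E₂ = 3.89 m.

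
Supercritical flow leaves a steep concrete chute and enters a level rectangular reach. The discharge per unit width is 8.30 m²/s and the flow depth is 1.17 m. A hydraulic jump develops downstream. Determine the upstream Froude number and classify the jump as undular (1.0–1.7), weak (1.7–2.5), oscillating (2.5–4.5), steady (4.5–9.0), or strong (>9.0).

V₁ = q/y₁ = 8.30/1.17 = 7.09 m/s. Fr₁ = V₁/√(g·y₁) = 7.09/√(9.81×1.17) = 2.09.
Fr₁ = 2.09 lies in the weak range.

Fr₁ = 2.09; weak jump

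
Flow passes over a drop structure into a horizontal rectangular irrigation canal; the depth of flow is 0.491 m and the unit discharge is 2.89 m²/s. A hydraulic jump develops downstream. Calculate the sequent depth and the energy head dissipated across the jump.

y₂ = 1.63 m; ΔE = 0.464 m

V₁ = q/y₁ = 2.89/0.491 = 5.89 m/s. Fr₁ = V₁/√(g·y₁) = 5.89/√(9.81×0.491) = 2.68.
By Bélanger, y₂/y₁ = ½[√(1 + 8Fr₁²) − 1] = ½[√58.54 − 1] = 3.33.
y₂ = 3.33 × 0.491 = 1.63 m.
Head loss: ΔE = (y₂ − y₁)³/(4y₁y₂) = (1.63 − 0.491)³/(4×0.491×1.63) = 1.49/3.21 = 0.464 m.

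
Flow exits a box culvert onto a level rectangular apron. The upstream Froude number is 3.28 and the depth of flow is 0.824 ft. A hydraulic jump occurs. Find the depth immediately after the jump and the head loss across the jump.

Fr₁ = 3.28 (given).
From the momentum equation for a rectangular channel, y₂/y₁ = ½[√(1 + 8Fr₁²) − 1] = ½[√87.07 − 1] = 4.17.
y₂ = 4.17 × 0.824 = 3.43 ft.
V₁ = Fr₁·√(g·y₁) = 3.28×√(32.2×0.824) = 16.9 ft/s; q = V₁·y₁ = 13.9 ft²/s. V₂ = q/y₂ = 13.9/3.43 = 4.06 ft/s. E₁ = y₁ + V₁²/2g = 5.26 ft; E₂ = y₂ + V₂²/2g = 3.69 ft. ΔE = E₁ − E₂ = 1.57 ft.

y₂ = 3.43 ft; ΔE = 1.57 ft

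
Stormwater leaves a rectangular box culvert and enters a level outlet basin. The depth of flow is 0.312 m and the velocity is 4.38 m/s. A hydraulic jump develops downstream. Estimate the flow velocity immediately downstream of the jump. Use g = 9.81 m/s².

V₂ = 1.42 m/s

Fr₁ = V₁/√(g·y₁) = 4.38/√(9.81×0.312) = 2.50.
By Bélanger, y₂/y₁ = ½[√(1 + 8Fr₁²) − 1] = ½[√51.14 − 1] = 3.08.
y₂ = 3.08 × 0.312 = 0.960 m.
q = V₁·y₁ = 4.38 × 0.312 = 1.37 m²/s.
V₂ = q/y₂ = 1.37/0.960 = 1.42 m/s.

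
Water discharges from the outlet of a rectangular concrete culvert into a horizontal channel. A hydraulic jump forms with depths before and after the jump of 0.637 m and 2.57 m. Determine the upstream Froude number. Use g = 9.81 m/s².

Fr₁ = 3.19

For a rectangular channel the momentum equation gives q² = ½·g·y₁·y₂·(y₁ + y₂) = ½×9.81×0.637×2.57×3.21 = 25.8.
q = √25.8 = 5.07 m²/s.
V₁ = q/y₁ = 7.97 m/s; Fr₁ = V₁/√(g·y₁) = 3.19.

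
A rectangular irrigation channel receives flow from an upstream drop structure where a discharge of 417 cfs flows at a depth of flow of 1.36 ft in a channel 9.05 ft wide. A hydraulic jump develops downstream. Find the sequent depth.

y₂ = 9.19 ft

q = Q/b = 417/9.05 = 46.1 ft²/s; V₁ = q/y₁ = 33.9 ft/s. Fr₁ = V₁/√(g·y₁) = 5.12.
Conjugate-depth relation: y₂/y₁ = ½[√(1 + 8Fr₁²) − 1] = ½[√210.7 − 1] = 6.76.
y₂ = 6.76 × 1.36 = 9.19 ft.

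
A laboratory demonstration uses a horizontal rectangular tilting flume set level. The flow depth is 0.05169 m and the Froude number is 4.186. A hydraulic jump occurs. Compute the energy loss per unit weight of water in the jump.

ΔE = 0.2080 m

Fr₁ = 4.186 (given).
Sequent-depth ratio: y₂/y₁ = ½[√(1 + 8Fr₁²) − 1] = ½[√141.18 − 1] = 5.441.
y₂ = 5.441 × 0.05169 = 0.2812 m.
V₁ = Fr₁·√(g·y₁) = 4.186×√(9.81×0.05169) = 2.981 m/s; q = V₁·y₁ = 0.1541 m²/s. V₂ = q/y₂ = 0.1541/0.2812 = 0.5478 m/s. E₁ = y₁ + V₁²/2g = 0.5046 m; E₂ = y₂ + V₂²/2g = 0.2965 m. ΔE = E₁ − E₂ = 0.2080 m.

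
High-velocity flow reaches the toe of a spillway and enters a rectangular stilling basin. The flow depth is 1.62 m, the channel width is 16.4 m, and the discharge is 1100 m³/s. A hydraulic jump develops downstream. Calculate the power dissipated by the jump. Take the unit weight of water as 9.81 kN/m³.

P = 707455 kW

q = Q/b = 1100/16.4 = 67.1 m²/s; V₁ = q/y₁ = 41.4 m/s. Fr₁ = V₁/√(g·y₁) = 10.4.
Sequent-depth ratio: y₂/y₁ = ½[√(1 + 8Fr₁²) − 1] = ½[√863.9 − 1] = 14.2.
y₂ = 14.2 × 1.62 = 23.0 m.
Head loss: ΔE = (y₂ − y₁)³/(4y₁y₂) = (23.0 − 1.62)³/(4×1.62×23.0) = 9770/149 = 65.6 m.
P = γ·Q·ΔE = 9.81 × 1100 × 65.6 = 707455 kW.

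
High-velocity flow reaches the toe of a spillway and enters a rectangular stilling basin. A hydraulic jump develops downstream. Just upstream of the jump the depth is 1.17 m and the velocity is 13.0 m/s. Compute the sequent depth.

y₂ = 5.79 m

Fr₁ = V₁/√(g·y₁) = 13.0/√(9.81×1.17) = 3.84.
From the momentum equation for a rectangular channel, y₂/y₁ = ½[√(1 + 8Fr₁²) − 1] = ½[√118.8 − 1] = 4.95.
y₂ = 4.95 × 1.17 = 5.79 m.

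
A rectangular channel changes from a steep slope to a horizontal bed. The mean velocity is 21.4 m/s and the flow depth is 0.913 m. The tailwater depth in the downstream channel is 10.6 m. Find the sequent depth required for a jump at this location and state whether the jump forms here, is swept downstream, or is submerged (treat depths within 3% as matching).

y₂ = 8.79 m; the jump is submerged

Fr₁ = V₁/√(g·y₁) = 21.4/√(9.81×0.913) = 7.15.
Conjugate-depth relation: y₂/y₁ = ½[√(1 + 8Fr₁²) − 1] = ½[√410.1 − 1] = 9.62.
y₂ = 9.62 × 0.913 = 8.79 m.
Tailwater y_tw = 10.6 m: y_tw > y₂, so the jump is submerged.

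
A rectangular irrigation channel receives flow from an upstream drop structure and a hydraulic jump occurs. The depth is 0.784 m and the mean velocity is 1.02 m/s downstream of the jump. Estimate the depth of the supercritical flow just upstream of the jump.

y₁ = 0.174 m

Fr₂ = V₂/√(g·y₂) = 1.02/√(9.81×0.784) = 0.368.
The Bélanger relation is symmetric: y₁/y₂ = ½[√(1 + 8Fr₂²) − 1] = ½[√2.082 − 1] = 0.221.
y₁ = 0.221 × 0.784 = 0.174 m.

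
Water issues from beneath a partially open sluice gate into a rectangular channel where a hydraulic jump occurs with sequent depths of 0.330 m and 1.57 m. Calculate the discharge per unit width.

For a rectangular channel the momentum equation gives q² = ½·g·y₁·y₂·(y₁ + y₂) = ½×9.81×0.330×1.57×1.90 = 4.83.
q = √4.83 = 2.20 m²/s.

q = 2.20 m²/s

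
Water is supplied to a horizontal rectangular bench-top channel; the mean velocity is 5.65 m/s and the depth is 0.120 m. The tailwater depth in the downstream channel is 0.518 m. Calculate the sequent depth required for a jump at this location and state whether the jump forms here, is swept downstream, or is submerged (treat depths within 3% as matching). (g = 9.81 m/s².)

y₂ = 0.826 m; the jump is swept downstream

Fr₁ = V₁/√(g·y₁) = 5.65/√(9.81×0.120) = 5.21.
Bélanger equation: y₂/y₁ = ½[√(1 + 8Fr₁²) − 1] = ½[√217.9 − 1] = 6.88.
y₂ = 6.88 × 0.120 = 0.826 m.
Tailwater y_tw = 0.518 m: y_tw < y₂, so the jump is swept downstream.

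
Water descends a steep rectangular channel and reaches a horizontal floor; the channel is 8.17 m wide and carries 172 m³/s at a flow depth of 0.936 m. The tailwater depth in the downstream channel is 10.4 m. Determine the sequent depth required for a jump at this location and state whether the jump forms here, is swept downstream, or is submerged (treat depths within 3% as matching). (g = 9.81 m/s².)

q = Q/b = 172/8.17 = 21.1 m²/s; V₁ = q/y₁ = 22.5 m/s. Fr₁ = V₁/√(g·y₁) = 7.42.
By Bélanger, y₂/y₁ = ½[√(1 + 8Fr₁²) − 1] = ½[√441.8 − 1] = 10.0.
y₂ = 10.0 × 0.936 = 9.37 m.
Tailwater y_tw = 10.4 m: y_tw > y₂, so the jump is submerged.

y₂ = 9.37 m; the jump is submerged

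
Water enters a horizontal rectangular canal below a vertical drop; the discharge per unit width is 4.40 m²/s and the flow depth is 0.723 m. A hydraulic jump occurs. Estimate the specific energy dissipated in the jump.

V₁ = q/y₁ = 4.40/0.723 = 6.09 m/s. Fr₁ = V₁/√(g·y₁) = 6.09/√(9.81×0.723) = 2.29.
From the momentum equation for a rectangular channel, y₂/y₁ = ½[√(1 + 8Fr₁²) − 1] = ½[√42.77 − 1] = 2.77.
y₂ = 2.77 × 0.723 = 2.00 m.
V₂ = q/y₂ = 4.40/2.00 = 2.20 m/s. E₁ = y₁ + V₁²/2g = 2.61 m; E₂ = y₂ + V₂²/2g = 2.25 m. ΔE = E₁ − E₂ = 0.362 m.

ΔE = 0.362 m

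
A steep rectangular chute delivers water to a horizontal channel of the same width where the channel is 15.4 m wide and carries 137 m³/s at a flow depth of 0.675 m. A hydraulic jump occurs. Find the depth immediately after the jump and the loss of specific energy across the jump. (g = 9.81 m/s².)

y₂ = 4.56 m; ΔE = 4.77 m

q = Q/b = 137/15.4 = 8.90 m²/s; V₁ = q/y₁ = 13.2 m/s. Fr₁ = V₁/√(g·y₁) = 5.12.
Conjugate-depth relation: y₂/y₁ = ½[√(1 + 8Fr₁²) − 1] = ½[√210.9 − 1] = 6.76.
y₂ = 6.76 × 0.675 = 4.56 m.
Head loss: ΔE = (y₂ − y₁)³/(4y₁y₂) = (4.56 − 0.675)³/(4×0.675×4.56) = 58.8/12.3 = 4.77 m.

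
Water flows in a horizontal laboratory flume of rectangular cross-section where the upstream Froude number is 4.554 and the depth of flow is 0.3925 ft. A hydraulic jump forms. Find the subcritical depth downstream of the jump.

y₂ = 2.339 ft

Fr₁ = 4.554 (given).
Conjugate-depth relation: y₂/y₁ = ½[√(1 + 8Fr₁²) − 1] = ½[√166.91 − 1] = 5.960.
y₂ = 5.960 × 0.3925 = 2.339 ft.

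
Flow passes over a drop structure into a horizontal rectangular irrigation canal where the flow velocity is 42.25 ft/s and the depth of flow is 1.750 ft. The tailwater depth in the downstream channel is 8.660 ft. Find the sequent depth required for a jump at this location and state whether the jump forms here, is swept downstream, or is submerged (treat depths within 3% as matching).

Fr₁ = V₁/√(g·y₁) = 42.25/√(32.2×1.750) = 5.628.
Conjugate-depth relation: y₂/y₁ = ½[√(1 + 8Fr₁²) − 1] = ½[√254.43 − 1] = 7.475.
y₂ = 7.475 × 1.750 = 13.08 ft.
Tailwater y_tw = 8.660 ft: y_tw < y₂, so the jump is swept downstream.

y₂ = 13.08 ft; the jump is swept downstream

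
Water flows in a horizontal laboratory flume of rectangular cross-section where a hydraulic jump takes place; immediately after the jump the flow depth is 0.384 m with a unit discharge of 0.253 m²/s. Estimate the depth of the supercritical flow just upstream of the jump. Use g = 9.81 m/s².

V₂ = q/y₂ = 0.253/0.384 = 0.659 m/s; Fr₂ = V₂/√(g·y₂) = 0.339.
From the momentum equation (using Fr₂), y₁/y₂ = ½[√(1 + 8Fr₂²) − 1] = ½[√1.922 − 1] = 0.193.
y₁ = 0.193 × 0.384 = 0.0742 m.

y₁ = 0.0742 m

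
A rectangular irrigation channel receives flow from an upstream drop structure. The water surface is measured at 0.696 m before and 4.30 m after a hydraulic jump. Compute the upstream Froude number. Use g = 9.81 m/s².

Fr₁ = 4.71

For a rectangular channel the momentum equation gives q² = ½·g·y₁·y₂·(y₁ + y₂) = ½×9.81×0.696×4.30×5.00 = 73.3.
q = √73.3 = 8.56 m²/s.
V₁ = q/y₁ = 12.3 m/s; Fr₁ = V₁/√(g·y₁) = 4.71.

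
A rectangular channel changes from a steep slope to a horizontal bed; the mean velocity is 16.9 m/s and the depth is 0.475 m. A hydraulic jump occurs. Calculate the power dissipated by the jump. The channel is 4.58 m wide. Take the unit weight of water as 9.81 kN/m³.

Fr₁ = V₁/√(g·y₁) = 16.9/√(9.81×0.475) = 7.83.
From the momentum equation for a rectangular channel, y₂/y₁ = ½[√(1 + 8Fr₁²) − 1] = ½[√491.3 − 1] = 10.6.
y₂ = 10.6 × 0.475 = 5.03 m.
q = V₁·y₁ = 16.9 × 0.475 = 8.03 m²/s. V₂ = q/y₂ = 8.03/5.03 = 1.60 m/s. E₁ = y₁ + V₁²/2g = 15.0 m; E₂ = y₂ + V₂²/2g = 5.16 m. ΔE = E₁ − E₂ = 9.88 m.
Q = q·b = 8.03 × 4.58 = 36.8 m³/s. P = γ·Q·ΔE = 9.81 × 36.8 × 9.88 = 3562 kW.

P = 3562 kW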